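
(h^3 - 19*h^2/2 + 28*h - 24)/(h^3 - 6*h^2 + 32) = (h - 3/2)/(h + 2)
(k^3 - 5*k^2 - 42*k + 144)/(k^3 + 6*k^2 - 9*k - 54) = (k - 8)/(k + 3)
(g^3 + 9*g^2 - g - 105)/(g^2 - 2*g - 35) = (g^2 + 4*g - 21)/(g - 7)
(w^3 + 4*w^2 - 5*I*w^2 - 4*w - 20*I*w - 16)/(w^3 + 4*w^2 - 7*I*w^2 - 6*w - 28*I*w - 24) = (w - 4*I)/(w - 6*I)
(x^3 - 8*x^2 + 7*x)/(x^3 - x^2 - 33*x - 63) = x*(x - 1)/(x^2 + 6*x + 9)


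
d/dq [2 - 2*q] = -2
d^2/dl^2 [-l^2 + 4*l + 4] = -2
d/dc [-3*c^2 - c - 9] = -6*c - 1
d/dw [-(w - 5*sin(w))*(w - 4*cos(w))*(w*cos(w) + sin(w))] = (w - 5*sin(w))*(w - 4*cos(w))*(w*sin(w) - 2*cos(w)) - (w - 5*sin(w))*(w*cos(w) + sin(w))*(4*sin(w) + 1) + (w - 4*cos(w))*(w*cos(w) + sin(w))*(5*cos(w) - 1)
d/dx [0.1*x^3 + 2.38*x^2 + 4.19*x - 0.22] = 0.3*x^2 + 4.76*x + 4.19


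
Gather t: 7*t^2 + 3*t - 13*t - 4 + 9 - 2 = 7*t^2 - 10*t + 3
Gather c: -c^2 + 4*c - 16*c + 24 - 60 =-c^2 - 12*c - 36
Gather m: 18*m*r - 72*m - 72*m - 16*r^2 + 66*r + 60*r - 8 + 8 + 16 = m*(18*r - 144) - 16*r^2 + 126*r + 16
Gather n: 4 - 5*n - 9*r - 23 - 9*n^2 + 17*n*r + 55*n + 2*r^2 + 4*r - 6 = -9*n^2 + n*(17*r + 50) + 2*r^2 - 5*r - 25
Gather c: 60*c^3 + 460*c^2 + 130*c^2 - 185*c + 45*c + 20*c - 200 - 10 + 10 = 60*c^3 + 590*c^2 - 120*c - 200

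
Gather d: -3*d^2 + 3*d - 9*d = -3*d^2 - 6*d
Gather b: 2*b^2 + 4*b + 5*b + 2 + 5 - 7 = 2*b^2 + 9*b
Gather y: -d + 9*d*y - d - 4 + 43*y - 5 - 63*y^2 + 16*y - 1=-2*d - 63*y^2 + y*(9*d + 59) - 10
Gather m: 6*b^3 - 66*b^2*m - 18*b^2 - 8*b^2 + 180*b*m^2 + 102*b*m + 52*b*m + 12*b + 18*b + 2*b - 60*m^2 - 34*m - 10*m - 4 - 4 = 6*b^3 - 26*b^2 + 32*b + m^2*(180*b - 60) + m*(-66*b^2 + 154*b - 44) - 8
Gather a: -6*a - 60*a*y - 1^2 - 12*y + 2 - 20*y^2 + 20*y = a*(-60*y - 6) - 20*y^2 + 8*y + 1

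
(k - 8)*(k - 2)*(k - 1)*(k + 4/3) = k^4 - 29*k^3/3 + 34*k^2/3 + 56*k/3 - 64/3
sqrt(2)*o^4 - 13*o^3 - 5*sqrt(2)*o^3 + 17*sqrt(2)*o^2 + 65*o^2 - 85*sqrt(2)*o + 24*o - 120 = (o - 5)*(o - 4*sqrt(2))*(o - 3*sqrt(2))*(sqrt(2)*o + 1)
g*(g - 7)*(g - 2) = g^3 - 9*g^2 + 14*g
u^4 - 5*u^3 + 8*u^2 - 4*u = u*(u - 2)^2*(u - 1)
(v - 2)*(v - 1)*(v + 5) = v^3 + 2*v^2 - 13*v + 10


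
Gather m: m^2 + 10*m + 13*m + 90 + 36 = m^2 + 23*m + 126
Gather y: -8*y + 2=2 - 8*y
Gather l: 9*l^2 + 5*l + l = 9*l^2 + 6*l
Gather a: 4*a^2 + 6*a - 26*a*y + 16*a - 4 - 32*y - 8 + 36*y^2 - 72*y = 4*a^2 + a*(22 - 26*y) + 36*y^2 - 104*y - 12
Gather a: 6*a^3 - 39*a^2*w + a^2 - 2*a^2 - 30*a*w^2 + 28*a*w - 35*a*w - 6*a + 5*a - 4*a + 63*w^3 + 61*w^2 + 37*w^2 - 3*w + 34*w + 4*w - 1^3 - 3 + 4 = 6*a^3 + a^2*(-39*w - 1) + a*(-30*w^2 - 7*w - 5) + 63*w^3 + 98*w^2 + 35*w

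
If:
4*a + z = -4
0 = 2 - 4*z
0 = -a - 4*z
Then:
No Solution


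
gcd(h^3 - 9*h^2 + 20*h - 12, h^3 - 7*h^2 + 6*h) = h^2 - 7*h + 6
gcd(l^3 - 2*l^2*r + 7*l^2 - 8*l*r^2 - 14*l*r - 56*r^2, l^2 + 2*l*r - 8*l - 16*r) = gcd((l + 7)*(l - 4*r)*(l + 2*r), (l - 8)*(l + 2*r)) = l + 2*r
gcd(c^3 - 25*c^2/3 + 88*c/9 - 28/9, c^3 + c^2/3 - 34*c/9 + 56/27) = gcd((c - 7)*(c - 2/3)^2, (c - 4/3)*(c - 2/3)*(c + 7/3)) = c - 2/3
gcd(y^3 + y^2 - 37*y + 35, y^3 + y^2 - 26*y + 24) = y - 1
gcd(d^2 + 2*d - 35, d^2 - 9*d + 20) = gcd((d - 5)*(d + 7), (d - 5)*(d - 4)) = d - 5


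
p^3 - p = p*(p - 1)*(p + 1)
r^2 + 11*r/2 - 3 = (r - 1/2)*(r + 6)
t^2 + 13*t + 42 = (t + 6)*(t + 7)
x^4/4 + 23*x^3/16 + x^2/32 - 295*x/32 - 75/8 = (x/4 + 1)*(x - 5/2)*(x + 5/4)*(x + 3)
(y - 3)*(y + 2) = y^2 - y - 6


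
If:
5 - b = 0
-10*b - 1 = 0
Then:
No Solution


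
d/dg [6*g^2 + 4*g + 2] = 12*g + 4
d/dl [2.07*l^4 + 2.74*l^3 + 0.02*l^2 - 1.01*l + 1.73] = 8.28*l^3 + 8.22*l^2 + 0.04*l - 1.01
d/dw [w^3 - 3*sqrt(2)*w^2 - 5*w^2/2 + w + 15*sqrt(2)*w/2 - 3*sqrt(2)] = 3*w^2 - 6*sqrt(2)*w - 5*w + 1 + 15*sqrt(2)/2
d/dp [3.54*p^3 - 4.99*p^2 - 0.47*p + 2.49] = 10.62*p^2 - 9.98*p - 0.47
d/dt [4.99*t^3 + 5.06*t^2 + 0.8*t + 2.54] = 14.97*t^2 + 10.12*t + 0.8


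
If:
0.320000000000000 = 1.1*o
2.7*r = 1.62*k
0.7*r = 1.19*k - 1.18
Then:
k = 1.53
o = 0.29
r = 0.92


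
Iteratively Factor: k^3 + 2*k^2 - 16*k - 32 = (k - 4)*(k^2 + 6*k + 8) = (k - 4)*(k + 4)*(k + 2)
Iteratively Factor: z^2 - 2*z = (z - 2)*(z)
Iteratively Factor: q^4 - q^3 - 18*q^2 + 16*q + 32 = (q + 1)*(q^3 - 2*q^2 - 16*q + 32) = (q - 2)*(q + 1)*(q^2 - 16) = (q - 2)*(q + 1)*(q + 4)*(q - 4)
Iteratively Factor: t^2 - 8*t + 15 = (t - 3)*(t - 5)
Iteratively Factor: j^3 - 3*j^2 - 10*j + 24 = (j - 2)*(j^2 - j - 12) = (j - 4)*(j - 2)*(j + 3)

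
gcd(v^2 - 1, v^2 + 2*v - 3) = v - 1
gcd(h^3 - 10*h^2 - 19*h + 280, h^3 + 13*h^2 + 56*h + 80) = h + 5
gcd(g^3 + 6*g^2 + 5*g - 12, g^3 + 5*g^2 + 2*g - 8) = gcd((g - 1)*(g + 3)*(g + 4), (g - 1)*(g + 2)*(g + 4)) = g^2 + 3*g - 4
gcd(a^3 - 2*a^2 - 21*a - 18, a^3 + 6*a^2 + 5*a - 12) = a + 3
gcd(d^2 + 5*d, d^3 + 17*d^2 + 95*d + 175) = d + 5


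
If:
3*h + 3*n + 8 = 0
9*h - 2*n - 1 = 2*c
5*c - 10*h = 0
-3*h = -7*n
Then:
No Solution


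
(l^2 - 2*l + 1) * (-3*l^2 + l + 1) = -3*l^4 + 7*l^3 - 4*l^2 - l + 1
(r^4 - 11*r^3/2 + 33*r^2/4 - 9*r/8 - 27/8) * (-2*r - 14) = -2*r^5 - 3*r^4 + 121*r^3/2 - 453*r^2/4 + 45*r/2 + 189/4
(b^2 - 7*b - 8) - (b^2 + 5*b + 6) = -12*b - 14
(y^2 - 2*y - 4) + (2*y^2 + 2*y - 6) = 3*y^2 - 10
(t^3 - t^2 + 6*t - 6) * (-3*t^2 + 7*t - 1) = -3*t^5 + 10*t^4 - 26*t^3 + 61*t^2 - 48*t + 6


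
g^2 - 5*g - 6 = (g - 6)*(g + 1)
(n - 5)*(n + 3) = n^2 - 2*n - 15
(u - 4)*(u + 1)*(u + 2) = u^3 - u^2 - 10*u - 8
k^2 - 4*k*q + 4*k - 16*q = (k + 4)*(k - 4*q)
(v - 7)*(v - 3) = v^2 - 10*v + 21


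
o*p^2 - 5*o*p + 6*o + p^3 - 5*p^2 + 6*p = (o + p)*(p - 3)*(p - 2)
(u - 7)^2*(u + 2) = u^3 - 12*u^2 + 21*u + 98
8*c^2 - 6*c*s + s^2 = (-4*c + s)*(-2*c + s)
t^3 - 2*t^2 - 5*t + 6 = (t - 3)*(t - 1)*(t + 2)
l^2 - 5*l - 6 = (l - 6)*(l + 1)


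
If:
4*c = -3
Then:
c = -3/4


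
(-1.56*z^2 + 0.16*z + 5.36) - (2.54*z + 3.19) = -1.56*z^2 - 2.38*z + 2.17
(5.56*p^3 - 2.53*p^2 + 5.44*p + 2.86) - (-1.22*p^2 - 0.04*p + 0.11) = 5.56*p^3 - 1.31*p^2 + 5.48*p + 2.75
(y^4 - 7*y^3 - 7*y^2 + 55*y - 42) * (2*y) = 2*y^5 - 14*y^4 - 14*y^3 + 110*y^2 - 84*y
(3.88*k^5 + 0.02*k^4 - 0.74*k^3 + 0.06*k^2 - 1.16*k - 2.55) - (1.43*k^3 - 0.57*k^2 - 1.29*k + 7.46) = 3.88*k^5 + 0.02*k^4 - 2.17*k^3 + 0.63*k^2 + 0.13*k - 10.01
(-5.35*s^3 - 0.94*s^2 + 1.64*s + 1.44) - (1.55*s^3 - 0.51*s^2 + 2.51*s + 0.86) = -6.9*s^3 - 0.43*s^2 - 0.87*s + 0.58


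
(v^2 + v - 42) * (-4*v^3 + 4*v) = -4*v^5 - 4*v^4 + 172*v^3 + 4*v^2 - 168*v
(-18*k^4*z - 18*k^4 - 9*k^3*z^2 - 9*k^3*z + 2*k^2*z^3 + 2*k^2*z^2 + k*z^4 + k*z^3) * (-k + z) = 18*k^5*z + 18*k^5 - 9*k^4*z^2 - 9*k^4*z - 11*k^3*z^3 - 11*k^3*z^2 + k^2*z^4 + k^2*z^3 + k*z^5 + k*z^4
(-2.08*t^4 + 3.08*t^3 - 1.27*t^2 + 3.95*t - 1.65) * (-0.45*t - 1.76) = 0.936*t^5 + 2.2748*t^4 - 4.8493*t^3 + 0.4577*t^2 - 6.2095*t + 2.904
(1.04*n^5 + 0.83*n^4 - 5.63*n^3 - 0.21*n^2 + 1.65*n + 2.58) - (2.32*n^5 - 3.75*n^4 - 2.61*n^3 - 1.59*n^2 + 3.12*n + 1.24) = -1.28*n^5 + 4.58*n^4 - 3.02*n^3 + 1.38*n^2 - 1.47*n + 1.34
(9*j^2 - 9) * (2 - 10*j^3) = -90*j^5 + 90*j^3 + 18*j^2 - 18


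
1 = 1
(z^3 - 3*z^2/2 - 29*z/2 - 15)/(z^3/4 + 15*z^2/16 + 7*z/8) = 8*(2*z^2 - 7*z - 15)/(z*(4*z + 7))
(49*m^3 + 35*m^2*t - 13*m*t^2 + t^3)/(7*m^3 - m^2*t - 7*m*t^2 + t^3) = (-7*m + t)/(-m + t)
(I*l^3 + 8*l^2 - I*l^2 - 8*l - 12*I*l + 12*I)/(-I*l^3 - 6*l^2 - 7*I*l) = (-l^3 + l^2*(1 + 8*I) + 4*l*(3 - 2*I) - 12)/(l*(l^2 - 6*I*l + 7))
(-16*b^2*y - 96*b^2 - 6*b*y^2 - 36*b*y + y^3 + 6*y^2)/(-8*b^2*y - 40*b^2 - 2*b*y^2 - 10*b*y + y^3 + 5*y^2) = (-8*b*y - 48*b + y^2 + 6*y)/(-4*b*y - 20*b + y^2 + 5*y)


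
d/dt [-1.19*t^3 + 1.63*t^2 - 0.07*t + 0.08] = -3.57*t^2 + 3.26*t - 0.07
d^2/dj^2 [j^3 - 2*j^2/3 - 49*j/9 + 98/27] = 6*j - 4/3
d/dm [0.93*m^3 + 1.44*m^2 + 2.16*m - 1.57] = 2.79*m^2 + 2.88*m + 2.16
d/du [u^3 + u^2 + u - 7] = 3*u^2 + 2*u + 1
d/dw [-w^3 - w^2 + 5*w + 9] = -3*w^2 - 2*w + 5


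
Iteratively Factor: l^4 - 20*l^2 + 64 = (l - 2)*(l^3 + 2*l^2 - 16*l - 32) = (l - 2)*(l + 4)*(l^2 - 2*l - 8) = (l - 4)*(l - 2)*(l + 4)*(l + 2)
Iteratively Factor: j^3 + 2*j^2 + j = (j + 1)*(j^2 + j) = (j + 1)^2*(j)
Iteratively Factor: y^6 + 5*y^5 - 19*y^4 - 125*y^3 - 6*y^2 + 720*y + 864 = (y - 3)*(y^5 + 8*y^4 + 5*y^3 - 110*y^2 - 336*y - 288) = (y - 3)*(y + 3)*(y^4 + 5*y^3 - 10*y^2 - 80*y - 96) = (y - 3)*(y + 3)^2*(y^3 + 2*y^2 - 16*y - 32) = (y - 3)*(y + 2)*(y + 3)^2*(y^2 - 16) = (y - 4)*(y - 3)*(y + 2)*(y + 3)^2*(y + 4)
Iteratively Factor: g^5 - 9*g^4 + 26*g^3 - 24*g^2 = (g - 3)*(g^4 - 6*g^3 + 8*g^2) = (g - 4)*(g - 3)*(g^3 - 2*g^2) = g*(g - 4)*(g - 3)*(g^2 - 2*g) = g^2*(g - 4)*(g - 3)*(g - 2)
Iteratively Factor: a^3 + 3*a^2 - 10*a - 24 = (a + 2)*(a^2 + a - 12) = (a - 3)*(a + 2)*(a + 4)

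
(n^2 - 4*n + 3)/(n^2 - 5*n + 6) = (n - 1)/(n - 2)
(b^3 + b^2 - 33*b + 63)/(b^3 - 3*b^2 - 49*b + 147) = (b - 3)/(b - 7)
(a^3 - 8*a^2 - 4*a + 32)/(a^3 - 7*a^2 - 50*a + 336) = (a^2 - 4)/(a^2 + a - 42)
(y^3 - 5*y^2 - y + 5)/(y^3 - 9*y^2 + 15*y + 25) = (y - 1)/(y - 5)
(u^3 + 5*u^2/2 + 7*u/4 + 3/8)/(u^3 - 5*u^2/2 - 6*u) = (u^2 + u + 1/4)/(u*(u - 4))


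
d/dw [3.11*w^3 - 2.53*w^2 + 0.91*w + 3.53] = 9.33*w^2 - 5.06*w + 0.91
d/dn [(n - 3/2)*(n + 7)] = 2*n + 11/2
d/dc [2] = 0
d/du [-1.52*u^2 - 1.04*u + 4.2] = -3.04*u - 1.04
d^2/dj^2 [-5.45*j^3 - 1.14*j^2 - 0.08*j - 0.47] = -32.7*j - 2.28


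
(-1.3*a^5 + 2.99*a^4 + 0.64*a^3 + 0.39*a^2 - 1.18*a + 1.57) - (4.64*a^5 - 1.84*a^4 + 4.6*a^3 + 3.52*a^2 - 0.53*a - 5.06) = -5.94*a^5 + 4.83*a^4 - 3.96*a^3 - 3.13*a^2 - 0.65*a + 6.63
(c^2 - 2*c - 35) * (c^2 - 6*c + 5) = c^4 - 8*c^3 - 18*c^2 + 200*c - 175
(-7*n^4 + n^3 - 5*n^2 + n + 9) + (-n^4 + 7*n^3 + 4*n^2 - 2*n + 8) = -8*n^4 + 8*n^3 - n^2 - n + 17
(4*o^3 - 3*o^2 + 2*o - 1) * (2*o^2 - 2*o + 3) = 8*o^5 - 14*o^4 + 22*o^3 - 15*o^2 + 8*o - 3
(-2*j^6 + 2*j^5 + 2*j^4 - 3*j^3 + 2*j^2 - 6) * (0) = 0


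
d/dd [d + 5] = 1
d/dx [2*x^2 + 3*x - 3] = 4*x + 3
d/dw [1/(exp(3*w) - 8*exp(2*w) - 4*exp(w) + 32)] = (-3*exp(2*w) + 16*exp(w) + 4)*exp(w)/(exp(3*w) - 8*exp(2*w) - 4*exp(w) + 32)^2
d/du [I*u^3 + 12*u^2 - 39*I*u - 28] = 3*I*u^2 + 24*u - 39*I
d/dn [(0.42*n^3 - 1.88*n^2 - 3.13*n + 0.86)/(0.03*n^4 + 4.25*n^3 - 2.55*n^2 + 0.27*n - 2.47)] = (-0.0126*n^6 + 0.112800000000001*n^5 + 7.2007*n^4 + 26.7286*n^3 - 22.5663*n^2 + 13.6732*n + 7.4989)/(0.0009*n^8 + 0.255*n^7 + 17.9095*n^6 - 21.6588*n^5 + 8.6493*n^4 - 22.372*n^3 + 12.6699*n^2 - 1.3338*n + 6.1009)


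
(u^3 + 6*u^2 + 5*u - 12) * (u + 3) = u^4 + 9*u^3 + 23*u^2 + 3*u - 36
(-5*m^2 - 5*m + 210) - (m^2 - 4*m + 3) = -6*m^2 - m + 207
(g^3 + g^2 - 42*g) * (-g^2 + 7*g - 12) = -g^5 + 6*g^4 + 37*g^3 - 306*g^2 + 504*g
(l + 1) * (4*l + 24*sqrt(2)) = 4*l^2 + 4*l + 24*sqrt(2)*l + 24*sqrt(2)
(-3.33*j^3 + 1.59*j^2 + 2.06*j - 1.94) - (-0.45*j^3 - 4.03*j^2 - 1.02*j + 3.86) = -2.88*j^3 + 5.62*j^2 + 3.08*j - 5.8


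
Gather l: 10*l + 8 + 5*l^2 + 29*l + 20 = 5*l^2 + 39*l + 28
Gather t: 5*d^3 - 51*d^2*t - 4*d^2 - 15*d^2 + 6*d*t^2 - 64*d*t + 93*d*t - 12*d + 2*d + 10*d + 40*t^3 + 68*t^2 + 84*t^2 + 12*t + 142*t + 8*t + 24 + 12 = 5*d^3 - 19*d^2 + 40*t^3 + t^2*(6*d + 152) + t*(-51*d^2 + 29*d + 162) + 36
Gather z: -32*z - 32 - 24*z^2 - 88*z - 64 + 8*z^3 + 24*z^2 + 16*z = 8*z^3 - 104*z - 96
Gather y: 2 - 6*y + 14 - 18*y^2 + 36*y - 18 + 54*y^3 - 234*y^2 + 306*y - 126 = 54*y^3 - 252*y^2 + 336*y - 128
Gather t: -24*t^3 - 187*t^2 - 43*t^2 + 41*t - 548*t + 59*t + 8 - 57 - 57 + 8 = -24*t^3 - 230*t^2 - 448*t - 98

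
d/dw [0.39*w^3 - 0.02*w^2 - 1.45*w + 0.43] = 1.17*w^2 - 0.04*w - 1.45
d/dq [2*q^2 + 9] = 4*q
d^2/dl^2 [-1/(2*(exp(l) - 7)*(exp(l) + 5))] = (-2*exp(3*l) + 3*exp(2*l) - 72*exp(l) + 35)*exp(l)/(exp(6*l) - 6*exp(5*l) - 93*exp(4*l) + 412*exp(3*l) + 3255*exp(2*l) - 7350*exp(l) - 42875)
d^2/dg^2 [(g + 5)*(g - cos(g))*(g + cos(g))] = 2*g*cos(2*g) + 6*g + 2*sin(2*g) + 10*cos(2*g) + 10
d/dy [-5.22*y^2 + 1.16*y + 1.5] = 1.16 - 10.44*y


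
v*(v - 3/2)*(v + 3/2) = v^3 - 9*v/4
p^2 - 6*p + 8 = (p - 4)*(p - 2)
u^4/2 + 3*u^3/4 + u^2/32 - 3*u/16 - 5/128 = (u/2 + 1/4)*(u - 1/2)*(u + 1/4)*(u + 5/4)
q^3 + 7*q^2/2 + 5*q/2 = q*(q + 1)*(q + 5/2)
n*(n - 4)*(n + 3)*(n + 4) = n^4 + 3*n^3 - 16*n^2 - 48*n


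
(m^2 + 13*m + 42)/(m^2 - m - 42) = (m + 7)/(m - 7)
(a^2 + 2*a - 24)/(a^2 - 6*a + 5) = (a^2 + 2*a - 24)/(a^2 - 6*a + 5)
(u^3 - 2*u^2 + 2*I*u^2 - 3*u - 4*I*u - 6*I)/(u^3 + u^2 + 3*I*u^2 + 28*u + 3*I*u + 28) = (u^2 + u*(-3 + 2*I) - 6*I)/(u^2 + 3*I*u + 28)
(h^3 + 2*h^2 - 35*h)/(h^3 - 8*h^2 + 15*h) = (h + 7)/(h - 3)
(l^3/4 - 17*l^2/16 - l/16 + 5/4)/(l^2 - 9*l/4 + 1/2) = (4*l^3 - 17*l^2 - l + 20)/(4*(4*l^2 - 9*l + 2))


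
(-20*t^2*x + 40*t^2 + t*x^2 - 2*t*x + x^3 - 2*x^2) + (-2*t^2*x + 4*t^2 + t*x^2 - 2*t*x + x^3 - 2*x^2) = -22*t^2*x + 44*t^2 + 2*t*x^2 - 4*t*x + 2*x^3 - 4*x^2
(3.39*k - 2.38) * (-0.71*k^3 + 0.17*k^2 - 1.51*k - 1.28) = -2.4069*k^4 + 2.2661*k^3 - 5.5235*k^2 - 0.7454*k + 3.0464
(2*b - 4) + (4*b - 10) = 6*b - 14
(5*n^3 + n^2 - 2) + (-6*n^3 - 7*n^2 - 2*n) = -n^3 - 6*n^2 - 2*n - 2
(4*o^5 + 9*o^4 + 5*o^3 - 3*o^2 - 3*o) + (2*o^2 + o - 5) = 4*o^5 + 9*o^4 + 5*o^3 - o^2 - 2*o - 5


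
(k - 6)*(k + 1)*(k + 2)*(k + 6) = k^4 + 3*k^3 - 34*k^2 - 108*k - 72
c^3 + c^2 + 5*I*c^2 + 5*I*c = c*(c + 1)*(c + 5*I)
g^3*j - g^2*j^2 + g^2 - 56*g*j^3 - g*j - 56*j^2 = (g - 8*j)*(g + 7*j)*(g*j + 1)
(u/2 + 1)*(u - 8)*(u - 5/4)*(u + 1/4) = u^4/2 - 7*u^3/2 - 165*u^2/32 + 143*u/16 + 5/2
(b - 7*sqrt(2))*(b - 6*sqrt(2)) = b^2 - 13*sqrt(2)*b + 84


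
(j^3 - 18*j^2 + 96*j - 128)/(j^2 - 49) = (j^3 - 18*j^2 + 96*j - 128)/(j^2 - 49)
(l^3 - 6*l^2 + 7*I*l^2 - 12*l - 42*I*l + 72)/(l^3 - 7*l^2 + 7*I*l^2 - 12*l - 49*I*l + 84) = (l - 6)/(l - 7)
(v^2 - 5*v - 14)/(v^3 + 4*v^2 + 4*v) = (v - 7)/(v*(v + 2))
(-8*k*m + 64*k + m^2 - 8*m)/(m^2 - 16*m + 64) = (-8*k + m)/(m - 8)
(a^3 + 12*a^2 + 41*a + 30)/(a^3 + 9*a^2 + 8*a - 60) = (a + 1)/(a - 2)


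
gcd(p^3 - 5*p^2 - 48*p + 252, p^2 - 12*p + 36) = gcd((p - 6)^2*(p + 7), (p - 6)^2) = p^2 - 12*p + 36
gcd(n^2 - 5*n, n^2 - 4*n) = n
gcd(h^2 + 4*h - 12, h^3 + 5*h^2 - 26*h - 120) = h + 6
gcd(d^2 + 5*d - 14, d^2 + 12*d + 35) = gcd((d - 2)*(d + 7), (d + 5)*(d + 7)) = d + 7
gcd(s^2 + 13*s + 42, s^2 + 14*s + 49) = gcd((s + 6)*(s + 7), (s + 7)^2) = s + 7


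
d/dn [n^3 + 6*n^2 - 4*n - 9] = 3*n^2 + 12*n - 4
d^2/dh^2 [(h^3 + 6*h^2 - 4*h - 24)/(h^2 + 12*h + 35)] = 6*(11*h^3 + 186*h^2 + 1077*h + 2138)/(h^6 + 36*h^5 + 537*h^4 + 4248*h^3 + 18795*h^2 + 44100*h + 42875)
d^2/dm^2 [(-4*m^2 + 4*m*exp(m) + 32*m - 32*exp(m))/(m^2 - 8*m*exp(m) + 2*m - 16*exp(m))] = 4*(2*(-(4*m*exp(m) + 16*exp(m) - 1)*(m^2 - m*exp(m) - 8*m + 8*exp(m)) + 2*(m*exp(m) - 2*m - 7*exp(m) + 8)*(4*m*exp(m) - m + 12*exp(m) - 1))*(m^2 - 8*m*exp(m) + 2*m - 16*exp(m)) + (m*exp(m) - 6*exp(m) - 2)*(m^2 - 8*m*exp(m) + 2*m - 16*exp(m))^2 - 8*(m^2 - m*exp(m) - 8*m + 8*exp(m))*(4*m*exp(m) - m + 12*exp(m) - 1)^2)/(m^2 - 8*m*exp(m) + 2*m - 16*exp(m))^3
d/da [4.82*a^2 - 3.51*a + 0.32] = 9.64*a - 3.51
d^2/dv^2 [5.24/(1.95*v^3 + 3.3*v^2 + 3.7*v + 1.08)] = (-(61.308*v + 34.584)*(1.95*v^3 + 3.3*v^2 + 3.7*v + 1.08) + 5.24*(5.85*v^2 + 6.6*v + 3.7)*(11.7*v^2 + 13.2*v + 7.4))/(1.95*v^3 + 3.3*v^2 + 3.7*v + 1.08)^3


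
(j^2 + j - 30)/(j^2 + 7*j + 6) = (j - 5)/(j + 1)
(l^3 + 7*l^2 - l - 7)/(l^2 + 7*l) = l - 1/l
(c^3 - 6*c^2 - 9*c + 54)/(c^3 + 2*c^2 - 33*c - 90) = (c - 3)/(c + 5)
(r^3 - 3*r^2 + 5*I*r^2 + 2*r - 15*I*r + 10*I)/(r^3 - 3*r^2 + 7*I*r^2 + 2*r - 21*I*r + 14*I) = (r + 5*I)/(r + 7*I)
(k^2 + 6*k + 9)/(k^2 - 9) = (k + 3)/(k - 3)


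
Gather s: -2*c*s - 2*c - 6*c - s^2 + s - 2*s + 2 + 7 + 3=-8*c - s^2 + s*(-2*c - 1) + 12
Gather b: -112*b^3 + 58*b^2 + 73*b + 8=-112*b^3 + 58*b^2 + 73*b + 8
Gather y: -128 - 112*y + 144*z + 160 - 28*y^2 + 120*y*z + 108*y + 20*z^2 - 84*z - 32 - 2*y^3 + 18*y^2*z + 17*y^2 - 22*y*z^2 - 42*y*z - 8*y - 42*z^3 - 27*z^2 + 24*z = -2*y^3 + y^2*(18*z - 11) + y*(-22*z^2 + 78*z - 12) - 42*z^3 - 7*z^2 + 84*z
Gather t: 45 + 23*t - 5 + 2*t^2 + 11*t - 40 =2*t^2 + 34*t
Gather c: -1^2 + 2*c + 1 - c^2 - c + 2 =-c^2 + c + 2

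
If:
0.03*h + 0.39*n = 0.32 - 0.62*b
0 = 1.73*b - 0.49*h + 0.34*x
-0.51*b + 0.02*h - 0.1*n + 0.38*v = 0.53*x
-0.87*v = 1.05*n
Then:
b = 0.809984500932739*x + 0.763430496285724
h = 3.5536187481911*x + 2.6953770583149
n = -1.56102295647187*x - 0.60048261396563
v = 1.88399322332812*x + 0.724720396165416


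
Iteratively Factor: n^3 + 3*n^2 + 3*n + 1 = (n + 1)*(n^2 + 2*n + 1) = (n + 1)^2*(n + 1)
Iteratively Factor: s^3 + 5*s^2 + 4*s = (s)*(s^2 + 5*s + 4) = s*(s + 4)*(s + 1)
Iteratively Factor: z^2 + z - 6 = (z - 2)*(z + 3)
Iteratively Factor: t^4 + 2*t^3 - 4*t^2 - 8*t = (t + 2)*(t^3 - 4*t) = (t + 2)^2*(t^2 - 2*t) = t*(t + 2)^2*(t - 2)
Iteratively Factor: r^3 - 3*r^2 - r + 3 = (r + 1)*(r^2 - 4*r + 3) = (r - 3)*(r + 1)*(r - 1)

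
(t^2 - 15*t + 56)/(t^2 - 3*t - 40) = (t - 7)/(t + 5)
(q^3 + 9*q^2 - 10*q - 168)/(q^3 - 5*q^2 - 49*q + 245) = (q^2 + 2*q - 24)/(q^2 - 12*q + 35)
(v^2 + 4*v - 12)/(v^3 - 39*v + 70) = (v + 6)/(v^2 + 2*v - 35)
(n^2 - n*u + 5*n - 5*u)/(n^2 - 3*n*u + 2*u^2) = (-n - 5)/(-n + 2*u)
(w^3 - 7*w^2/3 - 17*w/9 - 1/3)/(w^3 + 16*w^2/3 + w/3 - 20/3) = (9*w^3 - 21*w^2 - 17*w - 3)/(3*(3*w^3 + 16*w^2 + w - 20))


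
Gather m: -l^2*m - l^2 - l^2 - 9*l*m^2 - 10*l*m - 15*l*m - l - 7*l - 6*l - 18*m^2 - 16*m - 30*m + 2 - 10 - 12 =-2*l^2 - 14*l + m^2*(-9*l - 18) + m*(-l^2 - 25*l - 46) - 20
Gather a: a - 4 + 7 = a + 3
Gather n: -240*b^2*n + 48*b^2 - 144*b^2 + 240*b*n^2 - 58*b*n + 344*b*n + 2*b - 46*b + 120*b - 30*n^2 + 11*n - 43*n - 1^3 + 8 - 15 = -96*b^2 + 76*b + n^2*(240*b - 30) + n*(-240*b^2 + 286*b - 32) - 8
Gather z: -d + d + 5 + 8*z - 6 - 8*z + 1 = 0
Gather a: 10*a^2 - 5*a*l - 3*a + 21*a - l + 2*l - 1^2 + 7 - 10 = 10*a^2 + a*(18 - 5*l) + l - 4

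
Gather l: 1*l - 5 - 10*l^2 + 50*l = -10*l^2 + 51*l - 5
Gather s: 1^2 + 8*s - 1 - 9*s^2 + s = -9*s^2 + 9*s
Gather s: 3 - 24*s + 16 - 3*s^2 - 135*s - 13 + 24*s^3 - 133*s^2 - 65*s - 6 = 24*s^3 - 136*s^2 - 224*s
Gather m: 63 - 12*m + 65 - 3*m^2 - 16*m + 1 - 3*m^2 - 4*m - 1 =-6*m^2 - 32*m + 128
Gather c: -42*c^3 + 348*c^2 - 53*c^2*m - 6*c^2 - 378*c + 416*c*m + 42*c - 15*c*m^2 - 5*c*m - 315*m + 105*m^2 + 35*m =-42*c^3 + c^2*(342 - 53*m) + c*(-15*m^2 + 411*m - 336) + 105*m^2 - 280*m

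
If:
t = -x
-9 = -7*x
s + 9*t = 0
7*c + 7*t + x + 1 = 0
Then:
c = 47/49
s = 81/7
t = -9/7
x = 9/7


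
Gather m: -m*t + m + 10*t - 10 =m*(1 - t) + 10*t - 10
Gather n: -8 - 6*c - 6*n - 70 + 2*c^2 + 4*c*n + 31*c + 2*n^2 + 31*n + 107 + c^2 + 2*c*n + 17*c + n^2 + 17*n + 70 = 3*c^2 + 42*c + 3*n^2 + n*(6*c + 42) + 99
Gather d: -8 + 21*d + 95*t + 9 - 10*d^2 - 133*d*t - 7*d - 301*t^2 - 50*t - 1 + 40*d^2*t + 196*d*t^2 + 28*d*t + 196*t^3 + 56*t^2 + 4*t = d^2*(40*t - 10) + d*(196*t^2 - 105*t + 14) + 196*t^3 - 245*t^2 + 49*t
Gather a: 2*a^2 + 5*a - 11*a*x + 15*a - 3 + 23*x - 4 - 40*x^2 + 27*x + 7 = 2*a^2 + a*(20 - 11*x) - 40*x^2 + 50*x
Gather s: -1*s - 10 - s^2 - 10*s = -s^2 - 11*s - 10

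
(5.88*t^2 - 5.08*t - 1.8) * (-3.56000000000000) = -20.9328*t^2 + 18.0848*t + 6.408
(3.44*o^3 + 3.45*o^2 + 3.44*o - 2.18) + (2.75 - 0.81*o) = 3.44*o^3 + 3.45*o^2 + 2.63*o + 0.57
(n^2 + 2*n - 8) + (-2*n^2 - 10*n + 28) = -n^2 - 8*n + 20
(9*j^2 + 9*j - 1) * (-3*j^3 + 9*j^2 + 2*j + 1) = -27*j^5 + 54*j^4 + 102*j^3 + 18*j^2 + 7*j - 1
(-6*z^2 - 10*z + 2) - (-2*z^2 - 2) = -4*z^2 - 10*z + 4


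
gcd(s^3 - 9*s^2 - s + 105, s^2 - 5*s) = s - 5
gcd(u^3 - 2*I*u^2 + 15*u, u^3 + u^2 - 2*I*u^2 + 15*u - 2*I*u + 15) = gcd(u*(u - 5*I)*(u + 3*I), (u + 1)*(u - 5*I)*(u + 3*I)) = u^2 - 2*I*u + 15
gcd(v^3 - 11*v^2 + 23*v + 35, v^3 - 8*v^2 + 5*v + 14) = v^2 - 6*v - 7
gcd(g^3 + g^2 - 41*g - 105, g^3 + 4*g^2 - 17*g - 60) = g^2 + 8*g + 15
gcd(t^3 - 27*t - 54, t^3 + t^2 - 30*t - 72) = t^2 - 3*t - 18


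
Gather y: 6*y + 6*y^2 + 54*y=6*y^2 + 60*y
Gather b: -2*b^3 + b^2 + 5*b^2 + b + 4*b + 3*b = -2*b^3 + 6*b^2 + 8*b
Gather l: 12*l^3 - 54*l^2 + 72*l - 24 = 12*l^3 - 54*l^2 + 72*l - 24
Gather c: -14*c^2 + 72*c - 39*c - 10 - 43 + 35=-14*c^2 + 33*c - 18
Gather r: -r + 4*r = 3*r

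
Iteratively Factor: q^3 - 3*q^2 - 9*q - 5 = (q - 5)*(q^2 + 2*q + 1) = (q - 5)*(q + 1)*(q + 1)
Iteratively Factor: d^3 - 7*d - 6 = (d + 1)*(d^2 - d - 6) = (d - 3)*(d + 1)*(d + 2)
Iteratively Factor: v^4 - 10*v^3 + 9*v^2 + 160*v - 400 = (v - 5)*(v^3 - 5*v^2 - 16*v + 80) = (v - 5)^2*(v^2 - 16) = (v - 5)^2*(v + 4)*(v - 4)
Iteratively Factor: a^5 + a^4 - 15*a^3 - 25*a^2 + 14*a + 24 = (a + 1)*(a^4 - 15*a^2 - 10*a + 24) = (a - 4)*(a + 1)*(a^3 + 4*a^2 + a - 6) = (a - 4)*(a + 1)*(a + 2)*(a^2 + 2*a - 3) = (a - 4)*(a - 1)*(a + 1)*(a + 2)*(a + 3)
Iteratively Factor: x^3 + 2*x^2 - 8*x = (x - 2)*(x^2 + 4*x) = x*(x - 2)*(x + 4)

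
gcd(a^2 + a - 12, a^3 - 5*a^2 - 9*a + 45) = a - 3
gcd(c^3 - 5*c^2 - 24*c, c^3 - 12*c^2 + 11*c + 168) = c^2 - 5*c - 24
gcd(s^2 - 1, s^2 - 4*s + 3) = s - 1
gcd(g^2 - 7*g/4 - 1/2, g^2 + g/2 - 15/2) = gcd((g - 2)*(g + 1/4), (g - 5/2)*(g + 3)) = 1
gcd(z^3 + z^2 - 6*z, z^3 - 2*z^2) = z^2 - 2*z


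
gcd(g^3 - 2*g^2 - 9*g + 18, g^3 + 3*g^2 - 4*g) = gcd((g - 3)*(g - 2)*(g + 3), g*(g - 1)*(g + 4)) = 1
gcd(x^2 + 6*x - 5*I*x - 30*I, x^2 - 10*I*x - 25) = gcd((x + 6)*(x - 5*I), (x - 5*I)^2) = x - 5*I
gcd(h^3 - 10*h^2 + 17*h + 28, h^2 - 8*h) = 1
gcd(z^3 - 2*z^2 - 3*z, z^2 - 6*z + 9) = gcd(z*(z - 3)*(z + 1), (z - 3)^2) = z - 3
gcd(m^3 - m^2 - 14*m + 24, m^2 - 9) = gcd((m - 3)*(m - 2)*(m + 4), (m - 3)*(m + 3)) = m - 3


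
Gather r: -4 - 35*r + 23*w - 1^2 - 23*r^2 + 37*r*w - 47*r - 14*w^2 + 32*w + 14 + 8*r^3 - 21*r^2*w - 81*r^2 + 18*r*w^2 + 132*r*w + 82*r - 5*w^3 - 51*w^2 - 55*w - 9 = 8*r^3 + r^2*(-21*w - 104) + r*(18*w^2 + 169*w) - 5*w^3 - 65*w^2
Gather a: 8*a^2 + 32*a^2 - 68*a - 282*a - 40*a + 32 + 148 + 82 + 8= 40*a^2 - 390*a + 270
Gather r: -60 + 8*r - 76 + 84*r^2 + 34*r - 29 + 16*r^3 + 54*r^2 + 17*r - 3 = 16*r^3 + 138*r^2 + 59*r - 168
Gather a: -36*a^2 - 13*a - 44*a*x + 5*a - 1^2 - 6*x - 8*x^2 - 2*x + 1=-36*a^2 + a*(-44*x - 8) - 8*x^2 - 8*x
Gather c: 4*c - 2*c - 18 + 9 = 2*c - 9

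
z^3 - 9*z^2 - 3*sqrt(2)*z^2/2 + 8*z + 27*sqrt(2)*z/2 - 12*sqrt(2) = (z - 8)*(z - 1)*(z - 3*sqrt(2)/2)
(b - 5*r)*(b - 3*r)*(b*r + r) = b^3*r - 8*b^2*r^2 + b^2*r + 15*b*r^3 - 8*b*r^2 + 15*r^3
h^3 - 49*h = h*(h - 7)*(h + 7)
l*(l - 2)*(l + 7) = l^3 + 5*l^2 - 14*l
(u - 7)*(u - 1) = u^2 - 8*u + 7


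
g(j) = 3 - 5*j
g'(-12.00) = -5.00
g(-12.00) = 63.00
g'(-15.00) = -5.00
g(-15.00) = 78.00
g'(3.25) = -5.00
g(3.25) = -13.25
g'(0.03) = -5.00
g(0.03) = 2.85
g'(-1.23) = -5.00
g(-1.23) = 9.15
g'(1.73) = -5.00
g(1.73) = -5.65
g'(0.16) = -5.00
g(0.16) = 2.20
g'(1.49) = -5.00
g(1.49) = -4.45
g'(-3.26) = -5.00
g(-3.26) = 19.30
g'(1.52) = -5.00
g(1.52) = -4.60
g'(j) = -5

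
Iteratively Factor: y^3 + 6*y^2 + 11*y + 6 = (y + 1)*(y^2 + 5*y + 6) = (y + 1)*(y + 2)*(y + 3)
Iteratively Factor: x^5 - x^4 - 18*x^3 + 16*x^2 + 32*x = (x - 2)*(x^4 + x^3 - 16*x^2 - 16*x) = (x - 2)*(x + 1)*(x^3 - 16*x) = (x - 2)*(x + 1)*(x + 4)*(x^2 - 4*x) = x*(x - 2)*(x + 1)*(x + 4)*(x - 4)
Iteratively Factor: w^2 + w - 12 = (w - 3)*(w + 4)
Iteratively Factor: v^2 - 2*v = (v - 2)*(v)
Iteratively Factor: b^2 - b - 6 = (b + 2)*(b - 3)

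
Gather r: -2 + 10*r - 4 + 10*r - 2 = 20*r - 8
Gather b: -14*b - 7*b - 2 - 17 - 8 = -21*b - 27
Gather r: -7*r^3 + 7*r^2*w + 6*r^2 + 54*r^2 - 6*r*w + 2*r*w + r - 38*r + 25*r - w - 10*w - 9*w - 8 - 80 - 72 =-7*r^3 + r^2*(7*w + 60) + r*(-4*w - 12) - 20*w - 160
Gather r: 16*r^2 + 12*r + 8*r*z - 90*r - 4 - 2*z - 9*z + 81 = 16*r^2 + r*(8*z - 78) - 11*z + 77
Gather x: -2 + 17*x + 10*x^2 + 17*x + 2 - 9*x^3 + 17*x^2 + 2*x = -9*x^3 + 27*x^2 + 36*x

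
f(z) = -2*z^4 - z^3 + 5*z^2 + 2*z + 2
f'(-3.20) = 201.42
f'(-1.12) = -1.72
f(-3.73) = -271.14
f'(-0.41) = -2.05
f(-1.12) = 4.29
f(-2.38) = -25.13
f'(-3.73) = 338.12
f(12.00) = -42454.00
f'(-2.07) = 39.40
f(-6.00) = -2206.00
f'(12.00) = -14134.00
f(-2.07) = -8.57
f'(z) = -8*z^3 - 3*z^2 + 10*z + 2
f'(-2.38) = 69.06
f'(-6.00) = 1562.00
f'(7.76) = -3839.36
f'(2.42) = -104.75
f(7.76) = -7401.00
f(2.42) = -46.65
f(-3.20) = -130.15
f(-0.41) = 2.03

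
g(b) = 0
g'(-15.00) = 0.00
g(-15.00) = 0.00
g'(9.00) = 0.00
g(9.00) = 0.00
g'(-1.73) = 0.00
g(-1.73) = 0.00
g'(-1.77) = 0.00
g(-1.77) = 0.00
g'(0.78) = 0.00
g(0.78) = 0.00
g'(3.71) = 0.00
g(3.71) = 0.00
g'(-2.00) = 0.00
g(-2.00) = 0.00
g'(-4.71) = 0.00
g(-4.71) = 0.00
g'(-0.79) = 0.00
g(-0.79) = 0.00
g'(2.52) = 0.00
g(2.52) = 0.00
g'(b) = 0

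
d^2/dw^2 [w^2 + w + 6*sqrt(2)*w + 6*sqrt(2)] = 2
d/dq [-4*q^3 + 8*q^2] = 4*q*(4 - 3*q)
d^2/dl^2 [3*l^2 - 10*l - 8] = 6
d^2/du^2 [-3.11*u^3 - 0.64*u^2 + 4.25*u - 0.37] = -18.66*u - 1.28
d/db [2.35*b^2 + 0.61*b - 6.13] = 4.7*b + 0.61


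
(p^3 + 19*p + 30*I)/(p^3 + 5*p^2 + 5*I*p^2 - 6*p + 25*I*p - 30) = (p - 5*I)/(p + 5)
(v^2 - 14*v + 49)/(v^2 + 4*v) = (v^2 - 14*v + 49)/(v*(v + 4))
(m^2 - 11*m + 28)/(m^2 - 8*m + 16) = (m - 7)/(m - 4)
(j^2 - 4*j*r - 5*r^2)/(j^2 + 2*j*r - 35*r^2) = (j + r)/(j + 7*r)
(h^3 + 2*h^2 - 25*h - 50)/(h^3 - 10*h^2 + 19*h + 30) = (h^2 + 7*h + 10)/(h^2 - 5*h - 6)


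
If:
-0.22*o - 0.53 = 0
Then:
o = -2.41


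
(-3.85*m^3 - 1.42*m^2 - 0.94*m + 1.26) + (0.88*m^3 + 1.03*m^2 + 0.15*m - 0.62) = -2.97*m^3 - 0.39*m^2 - 0.79*m + 0.64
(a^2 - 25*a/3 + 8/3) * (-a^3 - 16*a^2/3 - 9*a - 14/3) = -a^5 + 3*a^4 + 295*a^3/9 + 505*a^2/9 + 134*a/9 - 112/9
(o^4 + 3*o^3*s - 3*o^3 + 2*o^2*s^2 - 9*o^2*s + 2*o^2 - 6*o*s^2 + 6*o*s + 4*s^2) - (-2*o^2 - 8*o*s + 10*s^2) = o^4 + 3*o^3*s - 3*o^3 + 2*o^2*s^2 - 9*o^2*s + 4*o^2 - 6*o*s^2 + 14*o*s - 6*s^2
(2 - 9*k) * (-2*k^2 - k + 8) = 18*k^3 + 5*k^2 - 74*k + 16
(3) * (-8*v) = -24*v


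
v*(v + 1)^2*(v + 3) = v^4 + 5*v^3 + 7*v^2 + 3*v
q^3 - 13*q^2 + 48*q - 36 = (q - 6)^2*(q - 1)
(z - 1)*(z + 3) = z^2 + 2*z - 3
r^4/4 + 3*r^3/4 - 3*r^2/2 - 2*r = r*(r/4 + 1)*(r - 2)*(r + 1)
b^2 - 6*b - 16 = (b - 8)*(b + 2)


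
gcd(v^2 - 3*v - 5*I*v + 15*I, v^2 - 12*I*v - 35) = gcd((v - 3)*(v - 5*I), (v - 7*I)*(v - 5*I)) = v - 5*I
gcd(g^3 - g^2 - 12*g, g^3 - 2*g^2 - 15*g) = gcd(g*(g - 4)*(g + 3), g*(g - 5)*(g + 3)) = g^2 + 3*g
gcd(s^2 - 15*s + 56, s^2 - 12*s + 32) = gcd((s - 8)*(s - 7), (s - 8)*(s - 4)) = s - 8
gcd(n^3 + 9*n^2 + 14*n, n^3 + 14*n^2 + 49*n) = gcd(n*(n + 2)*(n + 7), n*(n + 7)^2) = n^2 + 7*n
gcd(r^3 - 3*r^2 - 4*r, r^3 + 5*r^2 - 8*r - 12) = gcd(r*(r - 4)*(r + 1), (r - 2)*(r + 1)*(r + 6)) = r + 1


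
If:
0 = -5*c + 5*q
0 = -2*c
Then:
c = 0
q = 0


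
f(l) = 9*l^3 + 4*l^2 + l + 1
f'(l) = 27*l^2 + 8*l + 1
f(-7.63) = -3771.52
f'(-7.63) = 1511.82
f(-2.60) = -132.74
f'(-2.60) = 162.72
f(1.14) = 20.67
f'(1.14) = 45.21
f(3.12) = 316.40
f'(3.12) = 288.79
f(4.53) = 924.25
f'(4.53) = 591.30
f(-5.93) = -1741.02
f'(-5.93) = 903.01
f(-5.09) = -1087.31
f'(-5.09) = 659.80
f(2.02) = 93.52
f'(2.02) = 127.33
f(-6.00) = -1805.00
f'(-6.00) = 925.00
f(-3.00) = -209.00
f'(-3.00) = 220.00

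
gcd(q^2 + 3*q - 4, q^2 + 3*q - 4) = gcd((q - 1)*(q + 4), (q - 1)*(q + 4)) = q^2 + 3*q - 4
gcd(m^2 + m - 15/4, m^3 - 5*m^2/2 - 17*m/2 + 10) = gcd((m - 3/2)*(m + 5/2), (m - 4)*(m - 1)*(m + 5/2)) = m + 5/2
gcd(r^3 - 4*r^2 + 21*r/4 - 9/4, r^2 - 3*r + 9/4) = r^2 - 3*r + 9/4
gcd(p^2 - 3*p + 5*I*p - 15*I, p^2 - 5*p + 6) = p - 3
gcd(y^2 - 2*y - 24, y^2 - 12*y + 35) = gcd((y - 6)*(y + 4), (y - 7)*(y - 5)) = 1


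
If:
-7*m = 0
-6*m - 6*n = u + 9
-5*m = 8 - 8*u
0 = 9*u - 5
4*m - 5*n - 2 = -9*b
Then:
No Solution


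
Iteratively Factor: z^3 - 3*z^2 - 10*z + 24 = (z - 2)*(z^2 - z - 12) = (z - 2)*(z + 3)*(z - 4)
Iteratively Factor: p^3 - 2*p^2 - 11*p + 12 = (p + 3)*(p^2 - 5*p + 4) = (p - 1)*(p + 3)*(p - 4)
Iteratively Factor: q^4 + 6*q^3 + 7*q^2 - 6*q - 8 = (q + 2)*(q^3 + 4*q^2 - q - 4) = (q + 1)*(q + 2)*(q^2 + 3*q - 4) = (q - 1)*(q + 1)*(q + 2)*(q + 4)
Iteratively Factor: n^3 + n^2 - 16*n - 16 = (n + 1)*(n^2 - 16) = (n + 1)*(n + 4)*(n - 4)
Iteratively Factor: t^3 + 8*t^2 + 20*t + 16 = (t + 2)*(t^2 + 6*t + 8) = (t + 2)*(t + 4)*(t + 2)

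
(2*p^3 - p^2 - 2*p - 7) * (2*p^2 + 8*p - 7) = 4*p^5 + 14*p^4 - 26*p^3 - 23*p^2 - 42*p + 49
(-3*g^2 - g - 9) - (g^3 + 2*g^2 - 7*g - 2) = -g^3 - 5*g^2 + 6*g - 7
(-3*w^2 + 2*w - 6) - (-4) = -3*w^2 + 2*w - 2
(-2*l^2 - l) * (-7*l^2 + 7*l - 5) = 14*l^4 - 7*l^3 + 3*l^2 + 5*l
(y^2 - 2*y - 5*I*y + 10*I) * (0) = 0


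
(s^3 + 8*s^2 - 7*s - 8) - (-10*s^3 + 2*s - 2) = 11*s^3 + 8*s^2 - 9*s - 6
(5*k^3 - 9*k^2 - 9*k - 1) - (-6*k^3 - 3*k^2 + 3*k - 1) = 11*k^3 - 6*k^2 - 12*k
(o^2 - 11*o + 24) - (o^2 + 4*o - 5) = 29 - 15*o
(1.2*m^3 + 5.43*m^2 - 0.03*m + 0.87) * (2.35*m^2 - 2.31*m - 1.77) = 2.82*m^5 + 9.9885*m^4 - 14.7378*m^3 - 7.4973*m^2 - 1.9566*m - 1.5399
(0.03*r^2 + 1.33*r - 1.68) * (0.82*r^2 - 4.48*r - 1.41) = 0.0246*r^4 + 0.9562*r^3 - 7.3783*r^2 + 5.6511*r + 2.3688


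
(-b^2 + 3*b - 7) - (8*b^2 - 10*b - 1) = -9*b^2 + 13*b - 6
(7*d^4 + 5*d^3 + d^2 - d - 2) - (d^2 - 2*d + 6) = 7*d^4 + 5*d^3 + d - 8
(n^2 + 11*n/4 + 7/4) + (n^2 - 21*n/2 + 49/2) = 2*n^2 - 31*n/4 + 105/4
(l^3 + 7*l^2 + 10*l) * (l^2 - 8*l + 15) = l^5 - l^4 - 31*l^3 + 25*l^2 + 150*l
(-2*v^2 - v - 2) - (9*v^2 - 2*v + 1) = -11*v^2 + v - 3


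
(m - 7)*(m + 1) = m^2 - 6*m - 7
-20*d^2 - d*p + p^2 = (-5*d + p)*(4*d + p)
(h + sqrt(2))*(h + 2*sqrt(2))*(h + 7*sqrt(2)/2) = h^3 + 13*sqrt(2)*h^2/2 + 25*h + 14*sqrt(2)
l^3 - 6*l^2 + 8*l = l*(l - 4)*(l - 2)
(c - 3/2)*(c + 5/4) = c^2 - c/4 - 15/8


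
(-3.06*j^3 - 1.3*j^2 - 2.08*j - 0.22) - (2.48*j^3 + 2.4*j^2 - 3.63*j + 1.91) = -5.54*j^3 - 3.7*j^2 + 1.55*j - 2.13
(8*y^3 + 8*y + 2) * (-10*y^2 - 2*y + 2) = -80*y^5 - 16*y^4 - 64*y^3 - 36*y^2 + 12*y + 4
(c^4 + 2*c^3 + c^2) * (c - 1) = c^5 + c^4 - c^3 - c^2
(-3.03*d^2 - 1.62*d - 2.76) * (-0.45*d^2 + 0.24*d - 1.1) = 1.3635*d^4 + 0.00180000000000013*d^3 + 4.1862*d^2 + 1.1196*d + 3.036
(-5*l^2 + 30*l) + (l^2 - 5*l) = -4*l^2 + 25*l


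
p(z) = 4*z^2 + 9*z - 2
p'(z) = 8*z + 9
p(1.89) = 29.30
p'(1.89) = 24.12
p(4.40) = 115.04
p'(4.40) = 44.20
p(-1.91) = -4.60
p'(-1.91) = -6.28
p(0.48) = 3.24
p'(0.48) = 12.84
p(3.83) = 91.15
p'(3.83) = 39.64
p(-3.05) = 7.76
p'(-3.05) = -15.40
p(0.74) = 6.85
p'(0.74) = 14.92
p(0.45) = 2.86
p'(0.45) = 12.60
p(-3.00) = 7.00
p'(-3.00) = -15.00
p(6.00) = 196.00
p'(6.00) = 57.00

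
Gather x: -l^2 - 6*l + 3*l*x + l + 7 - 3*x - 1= -l^2 - 5*l + x*(3*l - 3) + 6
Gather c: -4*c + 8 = 8 - 4*c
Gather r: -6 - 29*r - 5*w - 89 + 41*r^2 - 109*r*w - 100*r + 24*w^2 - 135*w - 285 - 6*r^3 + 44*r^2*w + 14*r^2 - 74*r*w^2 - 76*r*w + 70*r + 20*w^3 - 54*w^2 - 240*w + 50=-6*r^3 + r^2*(44*w + 55) + r*(-74*w^2 - 185*w - 59) + 20*w^3 - 30*w^2 - 380*w - 330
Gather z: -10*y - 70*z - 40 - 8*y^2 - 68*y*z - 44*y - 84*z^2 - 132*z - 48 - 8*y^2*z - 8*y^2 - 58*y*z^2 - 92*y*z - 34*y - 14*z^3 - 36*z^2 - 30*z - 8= -16*y^2 - 88*y - 14*z^3 + z^2*(-58*y - 120) + z*(-8*y^2 - 160*y - 232) - 96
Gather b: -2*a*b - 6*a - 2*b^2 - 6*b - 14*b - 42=-6*a - 2*b^2 + b*(-2*a - 20) - 42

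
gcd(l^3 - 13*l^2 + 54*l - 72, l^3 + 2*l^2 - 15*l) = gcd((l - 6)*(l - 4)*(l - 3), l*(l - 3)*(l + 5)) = l - 3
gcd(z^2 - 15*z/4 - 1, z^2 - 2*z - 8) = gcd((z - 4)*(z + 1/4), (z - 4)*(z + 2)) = z - 4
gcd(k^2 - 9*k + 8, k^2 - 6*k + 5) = k - 1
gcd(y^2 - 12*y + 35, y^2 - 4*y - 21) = y - 7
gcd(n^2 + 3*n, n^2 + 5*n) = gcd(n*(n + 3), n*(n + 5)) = n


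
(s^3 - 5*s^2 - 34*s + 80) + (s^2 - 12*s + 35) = s^3 - 4*s^2 - 46*s + 115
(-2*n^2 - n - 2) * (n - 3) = -2*n^3 + 5*n^2 + n + 6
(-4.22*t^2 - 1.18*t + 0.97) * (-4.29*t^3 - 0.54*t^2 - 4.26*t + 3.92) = 18.1038*t^5 + 7.341*t^4 + 14.4531*t^3 - 12.0394*t^2 - 8.7578*t + 3.8024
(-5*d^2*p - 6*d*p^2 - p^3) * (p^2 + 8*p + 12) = -5*d^2*p^3 - 40*d^2*p^2 - 60*d^2*p - 6*d*p^4 - 48*d*p^3 - 72*d*p^2 - p^5 - 8*p^4 - 12*p^3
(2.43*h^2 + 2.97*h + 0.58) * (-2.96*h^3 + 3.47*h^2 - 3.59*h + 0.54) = -7.1928*h^5 - 0.3591*h^4 - 0.134599999999999*h^3 - 7.3375*h^2 - 0.4784*h + 0.3132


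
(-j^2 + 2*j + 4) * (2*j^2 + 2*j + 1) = -2*j^4 + 2*j^3 + 11*j^2 + 10*j + 4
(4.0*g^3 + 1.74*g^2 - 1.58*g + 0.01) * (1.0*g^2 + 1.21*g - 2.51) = 4.0*g^5 + 6.58*g^4 - 9.5146*g^3 - 6.2692*g^2 + 3.9779*g - 0.0251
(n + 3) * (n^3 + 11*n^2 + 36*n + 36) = n^4 + 14*n^3 + 69*n^2 + 144*n + 108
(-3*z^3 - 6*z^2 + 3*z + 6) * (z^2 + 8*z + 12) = -3*z^5 - 30*z^4 - 81*z^3 - 42*z^2 + 84*z + 72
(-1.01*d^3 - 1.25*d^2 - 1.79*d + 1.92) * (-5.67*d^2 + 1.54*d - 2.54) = 5.7267*d^5 + 5.5321*d^4 + 10.7897*d^3 - 10.468*d^2 + 7.5034*d - 4.8768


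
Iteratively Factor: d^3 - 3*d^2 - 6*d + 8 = (d + 2)*(d^2 - 5*d + 4) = (d - 4)*(d + 2)*(d - 1)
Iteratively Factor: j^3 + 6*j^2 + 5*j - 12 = (j + 4)*(j^2 + 2*j - 3) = (j - 1)*(j + 4)*(j + 3)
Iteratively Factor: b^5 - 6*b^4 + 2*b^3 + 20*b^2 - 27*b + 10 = (b - 1)*(b^4 - 5*b^3 - 3*b^2 + 17*b - 10) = (b - 1)^2*(b^3 - 4*b^2 - 7*b + 10) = (b - 1)^2*(b + 2)*(b^2 - 6*b + 5) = (b - 5)*(b - 1)^2*(b + 2)*(b - 1)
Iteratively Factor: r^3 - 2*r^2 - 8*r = (r)*(r^2 - 2*r - 8) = r*(r + 2)*(r - 4)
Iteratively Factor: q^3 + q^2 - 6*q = (q)*(q^2 + q - 6) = q*(q + 3)*(q - 2)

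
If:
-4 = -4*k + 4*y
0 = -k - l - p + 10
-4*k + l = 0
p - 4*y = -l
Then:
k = 14/5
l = 56/5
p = -4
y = 9/5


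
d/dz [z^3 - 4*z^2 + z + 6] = 3*z^2 - 8*z + 1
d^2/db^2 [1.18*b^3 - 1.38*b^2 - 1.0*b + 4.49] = 7.08*b - 2.76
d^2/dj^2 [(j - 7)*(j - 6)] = 2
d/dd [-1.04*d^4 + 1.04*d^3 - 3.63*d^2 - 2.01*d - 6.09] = -4.16*d^3 + 3.12*d^2 - 7.26*d - 2.01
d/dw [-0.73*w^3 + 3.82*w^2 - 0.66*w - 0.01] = -2.19*w^2 + 7.64*w - 0.66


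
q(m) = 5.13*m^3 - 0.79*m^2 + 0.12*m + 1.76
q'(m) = 15.39*m^2 - 1.58*m + 0.12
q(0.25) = 1.82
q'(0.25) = 0.69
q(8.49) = 3085.19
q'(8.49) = 1096.02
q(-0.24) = 1.61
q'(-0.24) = 1.39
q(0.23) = 1.81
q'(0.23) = 0.57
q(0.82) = 4.16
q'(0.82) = 9.17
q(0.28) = 1.84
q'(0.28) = 0.88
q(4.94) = 601.51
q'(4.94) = 367.89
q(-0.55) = 0.60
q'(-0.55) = 5.64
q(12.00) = 8754.08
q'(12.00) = 2197.32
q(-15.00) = -17491.54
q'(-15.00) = 3486.57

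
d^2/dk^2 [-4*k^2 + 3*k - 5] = -8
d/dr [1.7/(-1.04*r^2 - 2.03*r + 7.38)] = (3.536*r + 3.451)/(1.04*r^2 + 2.03*r - 7.38)^2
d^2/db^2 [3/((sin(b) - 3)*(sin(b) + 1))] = (-18*sin(b) - 12*cos(b)^2 + 54)*cos(b)^2/((sin(b) - 3)^3*(sin(b) + 1)^3)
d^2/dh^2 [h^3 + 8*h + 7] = 6*h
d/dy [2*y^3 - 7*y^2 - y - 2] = 6*y^2 - 14*y - 1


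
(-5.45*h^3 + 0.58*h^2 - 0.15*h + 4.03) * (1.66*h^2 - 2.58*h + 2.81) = -9.047*h^5 + 15.0238*h^4 - 17.0599*h^3 + 8.7066*h^2 - 10.8189*h + 11.3243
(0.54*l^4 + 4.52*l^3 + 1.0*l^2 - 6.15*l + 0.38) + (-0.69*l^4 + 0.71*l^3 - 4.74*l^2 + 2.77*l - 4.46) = -0.15*l^4 + 5.23*l^3 - 3.74*l^2 - 3.38*l - 4.08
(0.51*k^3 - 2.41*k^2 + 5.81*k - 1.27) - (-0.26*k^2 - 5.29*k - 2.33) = 0.51*k^3 - 2.15*k^2 + 11.1*k + 1.06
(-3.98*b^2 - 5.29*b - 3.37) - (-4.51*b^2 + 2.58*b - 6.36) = 0.53*b^2 - 7.87*b + 2.99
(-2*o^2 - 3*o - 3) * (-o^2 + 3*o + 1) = 2*o^4 - 3*o^3 - 8*o^2 - 12*o - 3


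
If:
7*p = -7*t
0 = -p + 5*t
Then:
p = 0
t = 0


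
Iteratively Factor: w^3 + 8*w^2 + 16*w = (w)*(w^2 + 8*w + 16) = w*(w + 4)*(w + 4)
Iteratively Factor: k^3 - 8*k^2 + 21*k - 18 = (k - 3)*(k^2 - 5*k + 6) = (k - 3)^2*(k - 2)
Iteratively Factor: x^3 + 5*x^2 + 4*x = (x + 4)*(x^2 + x) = x*(x + 4)*(x + 1)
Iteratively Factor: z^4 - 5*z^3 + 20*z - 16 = (z + 2)*(z^3 - 7*z^2 + 14*z - 8) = (z - 1)*(z + 2)*(z^2 - 6*z + 8) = (z - 4)*(z - 1)*(z + 2)*(z - 2)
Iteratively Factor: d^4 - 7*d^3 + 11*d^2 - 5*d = (d - 1)*(d^3 - 6*d^2 + 5*d) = d*(d - 1)*(d^2 - 6*d + 5) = d*(d - 5)*(d - 1)*(d - 1)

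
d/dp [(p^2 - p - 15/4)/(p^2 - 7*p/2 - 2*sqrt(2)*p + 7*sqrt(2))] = (4*(2*p - 1)*(2*p^2 - 7*p - 4*sqrt(2)*p + 14*sqrt(2)) - (-4*p + 4*sqrt(2) + 7)*(-4*p^2 + 4*p + 15))/(2*(2*p^2 - 7*p - 4*sqrt(2)*p + 14*sqrt(2))^2)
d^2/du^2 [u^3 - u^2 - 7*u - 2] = 6*u - 2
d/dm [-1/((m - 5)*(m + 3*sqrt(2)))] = (2*m - 5 + 3*sqrt(2))/((m - 5)^2*(m + 3*sqrt(2))^2)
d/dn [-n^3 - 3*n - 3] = -3*n^2 - 3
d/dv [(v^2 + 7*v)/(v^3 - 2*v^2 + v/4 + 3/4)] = 4*(-4*v^4 - 56*v^3 + 57*v^2 + 6*v + 21)/(16*v^6 - 64*v^5 + 72*v^4 + 8*v^3 - 47*v^2 + 6*v + 9)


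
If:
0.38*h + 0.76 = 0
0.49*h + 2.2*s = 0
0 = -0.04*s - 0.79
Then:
No Solution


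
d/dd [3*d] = 3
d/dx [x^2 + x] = 2*x + 1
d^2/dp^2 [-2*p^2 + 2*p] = -4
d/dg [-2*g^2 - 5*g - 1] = -4*g - 5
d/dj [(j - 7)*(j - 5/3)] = 2*j - 26/3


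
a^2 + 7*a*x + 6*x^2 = (a + x)*(a + 6*x)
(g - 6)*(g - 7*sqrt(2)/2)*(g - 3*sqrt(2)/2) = g^3 - 5*sqrt(2)*g^2 - 6*g^2 + 21*g/2 + 30*sqrt(2)*g - 63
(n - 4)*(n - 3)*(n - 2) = n^3 - 9*n^2 + 26*n - 24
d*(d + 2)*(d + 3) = d^3 + 5*d^2 + 6*d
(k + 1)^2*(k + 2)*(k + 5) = k^4 + 9*k^3 + 25*k^2 + 27*k + 10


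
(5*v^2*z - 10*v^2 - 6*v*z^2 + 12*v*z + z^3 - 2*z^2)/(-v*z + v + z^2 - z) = (-5*v*z + 10*v + z^2 - 2*z)/(z - 1)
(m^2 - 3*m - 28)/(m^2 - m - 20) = (m - 7)/(m - 5)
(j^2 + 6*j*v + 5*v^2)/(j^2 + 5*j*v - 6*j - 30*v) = (j + v)/(j - 6)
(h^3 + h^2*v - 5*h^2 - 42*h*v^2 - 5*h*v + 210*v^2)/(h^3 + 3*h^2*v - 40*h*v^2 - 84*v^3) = (h - 5)/(h + 2*v)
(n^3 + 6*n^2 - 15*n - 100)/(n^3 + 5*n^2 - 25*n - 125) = (n - 4)/(n - 5)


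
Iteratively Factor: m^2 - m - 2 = (m - 2)*(m + 1)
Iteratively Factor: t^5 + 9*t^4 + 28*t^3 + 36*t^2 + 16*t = (t + 2)*(t^4 + 7*t^3 + 14*t^2 + 8*t) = (t + 2)^2*(t^3 + 5*t^2 + 4*t) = (t + 1)*(t + 2)^2*(t^2 + 4*t) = t*(t + 1)*(t + 2)^2*(t + 4)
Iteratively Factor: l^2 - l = (l - 1)*(l)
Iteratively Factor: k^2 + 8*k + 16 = (k + 4)*(k + 4)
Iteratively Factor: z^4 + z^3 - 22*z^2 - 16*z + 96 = (z - 2)*(z^3 + 3*z^2 - 16*z - 48) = (z - 2)*(z + 3)*(z^2 - 16) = (z - 2)*(z + 3)*(z + 4)*(z - 4)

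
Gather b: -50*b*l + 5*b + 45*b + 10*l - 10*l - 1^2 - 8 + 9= b*(50 - 50*l)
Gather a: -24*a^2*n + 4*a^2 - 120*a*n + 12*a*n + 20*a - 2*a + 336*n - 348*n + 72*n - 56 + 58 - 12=a^2*(4 - 24*n) + a*(18 - 108*n) + 60*n - 10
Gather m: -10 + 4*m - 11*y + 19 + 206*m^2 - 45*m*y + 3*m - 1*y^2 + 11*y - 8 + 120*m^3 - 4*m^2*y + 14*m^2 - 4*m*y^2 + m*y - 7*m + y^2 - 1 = 120*m^3 + m^2*(220 - 4*y) + m*(-4*y^2 - 44*y)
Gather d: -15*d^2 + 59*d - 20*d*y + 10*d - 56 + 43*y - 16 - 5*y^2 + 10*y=-15*d^2 + d*(69 - 20*y) - 5*y^2 + 53*y - 72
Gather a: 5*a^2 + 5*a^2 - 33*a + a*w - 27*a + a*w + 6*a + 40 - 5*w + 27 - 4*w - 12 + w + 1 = 10*a^2 + a*(2*w - 54) - 8*w + 56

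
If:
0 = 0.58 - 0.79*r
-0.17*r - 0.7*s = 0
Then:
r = 0.73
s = -0.18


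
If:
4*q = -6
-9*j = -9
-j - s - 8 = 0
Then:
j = 1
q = -3/2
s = -9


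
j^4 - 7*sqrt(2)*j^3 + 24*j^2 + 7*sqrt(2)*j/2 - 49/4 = (j - 7*sqrt(2)/2)^2*(j - sqrt(2)/2)*(j + sqrt(2)/2)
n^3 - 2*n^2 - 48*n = n*(n - 8)*(n + 6)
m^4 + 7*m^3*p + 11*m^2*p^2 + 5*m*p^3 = m*(m + p)^2*(m + 5*p)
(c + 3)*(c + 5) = c^2 + 8*c + 15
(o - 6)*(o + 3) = o^2 - 3*o - 18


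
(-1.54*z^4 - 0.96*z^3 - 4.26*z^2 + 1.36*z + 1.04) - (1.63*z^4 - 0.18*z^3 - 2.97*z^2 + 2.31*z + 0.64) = -3.17*z^4 - 0.78*z^3 - 1.29*z^2 - 0.95*z + 0.4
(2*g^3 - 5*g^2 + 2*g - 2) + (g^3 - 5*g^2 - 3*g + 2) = 3*g^3 - 10*g^2 - g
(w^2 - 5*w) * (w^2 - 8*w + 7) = w^4 - 13*w^3 + 47*w^2 - 35*w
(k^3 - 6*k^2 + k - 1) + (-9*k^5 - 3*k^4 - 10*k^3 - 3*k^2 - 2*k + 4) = -9*k^5 - 3*k^4 - 9*k^3 - 9*k^2 - k + 3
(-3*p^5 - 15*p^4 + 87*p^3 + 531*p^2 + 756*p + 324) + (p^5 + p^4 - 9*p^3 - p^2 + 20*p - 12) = -2*p^5 - 14*p^4 + 78*p^3 + 530*p^2 + 776*p + 312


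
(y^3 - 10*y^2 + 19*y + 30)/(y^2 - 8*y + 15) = (y^2 - 5*y - 6)/(y - 3)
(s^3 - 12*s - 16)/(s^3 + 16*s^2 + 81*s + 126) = (s^3 - 12*s - 16)/(s^3 + 16*s^2 + 81*s + 126)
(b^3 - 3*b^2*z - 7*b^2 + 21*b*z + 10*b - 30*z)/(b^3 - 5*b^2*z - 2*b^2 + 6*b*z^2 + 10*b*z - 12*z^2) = (5 - b)/(-b + 2*z)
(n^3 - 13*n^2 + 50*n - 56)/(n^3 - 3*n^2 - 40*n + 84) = (n - 4)/(n + 6)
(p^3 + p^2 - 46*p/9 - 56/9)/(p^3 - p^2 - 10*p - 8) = (p^2 - p - 28/9)/(p^2 - 3*p - 4)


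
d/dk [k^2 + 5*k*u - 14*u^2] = 2*k + 5*u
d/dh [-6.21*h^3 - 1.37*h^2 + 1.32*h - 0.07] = -18.63*h^2 - 2.74*h + 1.32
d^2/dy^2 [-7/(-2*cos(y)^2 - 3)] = 28*(-4*sin(y)^4 - 4*sin(y)^2 + 5)/(cos(2*y) + 4)^3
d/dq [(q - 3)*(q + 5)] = 2*q + 2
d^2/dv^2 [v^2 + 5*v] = 2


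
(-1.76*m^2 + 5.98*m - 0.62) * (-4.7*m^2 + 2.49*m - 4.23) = 8.272*m^4 - 32.4884*m^3 + 25.249*m^2 - 26.8392*m + 2.6226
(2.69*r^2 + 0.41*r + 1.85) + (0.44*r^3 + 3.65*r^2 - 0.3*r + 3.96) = 0.44*r^3 + 6.34*r^2 + 0.11*r + 5.81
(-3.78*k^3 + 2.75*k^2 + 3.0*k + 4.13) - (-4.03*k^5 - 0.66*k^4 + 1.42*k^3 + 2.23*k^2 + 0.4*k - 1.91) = 4.03*k^5 + 0.66*k^4 - 5.2*k^3 + 0.52*k^2 + 2.6*k + 6.04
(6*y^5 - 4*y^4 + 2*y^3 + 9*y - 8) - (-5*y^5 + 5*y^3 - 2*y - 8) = 11*y^5 - 4*y^4 - 3*y^3 + 11*y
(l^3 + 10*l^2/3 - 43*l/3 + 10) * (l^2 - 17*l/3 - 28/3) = l^5 - 7*l^4/3 - 383*l^3/9 + 541*l^2/9 + 694*l/9 - 280/3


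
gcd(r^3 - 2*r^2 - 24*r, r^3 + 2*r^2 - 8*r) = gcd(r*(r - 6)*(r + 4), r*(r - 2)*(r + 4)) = r^2 + 4*r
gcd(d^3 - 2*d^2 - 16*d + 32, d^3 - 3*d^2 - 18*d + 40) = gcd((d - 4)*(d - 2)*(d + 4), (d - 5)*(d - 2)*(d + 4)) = d^2 + 2*d - 8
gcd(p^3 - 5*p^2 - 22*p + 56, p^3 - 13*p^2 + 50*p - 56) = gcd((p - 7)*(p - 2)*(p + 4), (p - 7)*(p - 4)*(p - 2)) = p^2 - 9*p + 14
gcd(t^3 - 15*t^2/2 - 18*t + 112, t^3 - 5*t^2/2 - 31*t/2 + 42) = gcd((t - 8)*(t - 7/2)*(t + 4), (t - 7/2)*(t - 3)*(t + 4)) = t^2 + t/2 - 14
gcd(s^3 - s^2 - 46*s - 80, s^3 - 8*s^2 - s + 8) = s - 8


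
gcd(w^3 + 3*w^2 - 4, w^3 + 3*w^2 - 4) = w^3 + 3*w^2 - 4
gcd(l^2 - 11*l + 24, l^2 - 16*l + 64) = l - 8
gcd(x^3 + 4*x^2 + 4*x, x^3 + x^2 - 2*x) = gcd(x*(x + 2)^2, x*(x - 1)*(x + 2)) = x^2 + 2*x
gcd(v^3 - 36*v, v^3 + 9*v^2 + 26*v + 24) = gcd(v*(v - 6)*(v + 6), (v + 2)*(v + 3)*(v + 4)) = 1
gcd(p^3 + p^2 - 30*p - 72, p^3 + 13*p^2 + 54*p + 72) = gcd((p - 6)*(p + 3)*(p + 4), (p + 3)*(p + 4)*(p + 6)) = p^2 + 7*p + 12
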